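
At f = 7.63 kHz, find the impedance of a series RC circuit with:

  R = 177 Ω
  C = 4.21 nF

Step 1 — Angular frequency: ω = 2π·f = 2π·7630 = 4.794e+04 rad/s.
Step 2 — Component impedances:
  R: Z = R = 177 Ω
  C: Z = 1/(jωC) = -j/(ω·C) = 0 - j4955 Ω
Step 3 — Series combination: Z_total = R + C = 177 - j4955 Ω = 4958∠-88.0° Ω.

Z = 177 - j4955 Ω = 4958∠-88.0° Ω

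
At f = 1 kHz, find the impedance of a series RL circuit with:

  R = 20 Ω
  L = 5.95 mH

Step 1 — Angular frequency: ω = 2π·f = 2π·1000 = 6283 rad/s.
Step 2 — Component impedances:
  R: Z = R = 20 Ω
  L: Z = jωL = j·6283·0.00595 = 0 + j37.38 Ω
Step 3 — Series combination: Z_total = R + L = 20 + j37.38 Ω = 42.4∠61.9° Ω.

Z = 20 + j37.38 Ω = 42.4∠61.9° Ω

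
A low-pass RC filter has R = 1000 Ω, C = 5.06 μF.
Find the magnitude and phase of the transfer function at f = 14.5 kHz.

Step 1 — Angular frequency: ω = 2π·1.45e+04 = 9.111e+04 rad/s.
Step 2 — Transfer function: H(jω) = 1/(1 + jωRC).
Step 3 — Denominator: 1 + jωRC = 1 + j·9.111e+04·1000·5.06e-06 = 1 + j461.
Step 4 — H = 4.705e-06 - j0.002169.
Step 5 — Magnitude: |H| = 0.002169 (-53.3 dB); phase: φ = -89.9°.

|H| = 0.002169 (-53.3 dB), φ = -89.9°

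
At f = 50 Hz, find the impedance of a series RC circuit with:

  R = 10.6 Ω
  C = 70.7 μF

Step 1 — Angular frequency: ω = 2π·f = 2π·50 = 314.2 rad/s.
Step 2 — Component impedances:
  R: Z = R = 10.6 Ω
  C: Z = 1/(jωC) = -j/(ω·C) = 0 - j45.02 Ω
Step 3 — Series combination: Z_total = R + C = 10.6 - j45.02 Ω = 46.25∠-76.8° Ω.

Z = 10.6 - j45.02 Ω = 46.25∠-76.8° Ω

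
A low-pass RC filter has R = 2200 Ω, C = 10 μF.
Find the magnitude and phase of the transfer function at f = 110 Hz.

Step 1 — Angular frequency: ω = 2π·110 = 691.2 rad/s.
Step 2 — Transfer function: H(jω) = 1/(1 + jωRC).
Step 3 — Denominator: 1 + jωRC = 1 + j·691.2·2200·1e-05 = 1 + j15.21.
Step 4 — H = 0.004307 - j0.06548.
Step 5 — Magnitude: |H| = 0.06562 (-23.7 dB); phase: φ = -86.2°.

|H| = 0.06562 (-23.7 dB), φ = -86.2°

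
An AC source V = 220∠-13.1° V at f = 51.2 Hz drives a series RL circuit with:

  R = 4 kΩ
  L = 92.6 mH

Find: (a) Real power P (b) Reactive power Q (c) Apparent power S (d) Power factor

Step 1 — Angular frequency: ω = 2π·f = 2π·51.2 = 321.7 rad/s.
Step 2 — Component impedances:
  R: Z = R = 4000 Ω
  L: Z = jωL = j·321.7·0.0926 = 0 + j29.79 Ω
Step 3 — Series combination: Z_total = R + L = 4000 + j29.79 Ω = 4000∠0.4° Ω.
Step 4 — Source phasor: V = 220∠-13.1° V = 214.3 - j49.86 V.
Step 5 — Current: I = V / Z = 0.05347 - j0.01286 A = 0.055∠-13.5° A.
Step 6 — Complex power: S = V·I* = 12.1 + j0.09011 VA.
Step 7 — Real power: P = Re(S) = 12.1 W.
Step 8 — Reactive power: Q = Im(S) = 0.09011 VAR.
Step 9 — Apparent power: |S| = 12.1 VA.
Step 10 — Power factor: PF = P/|S| = 1 (lagging).

(a) P = 12.1 W  (b) Q = 0.09011 VAR  (c) S = 12.1 VA  (d) PF = 1 (lagging)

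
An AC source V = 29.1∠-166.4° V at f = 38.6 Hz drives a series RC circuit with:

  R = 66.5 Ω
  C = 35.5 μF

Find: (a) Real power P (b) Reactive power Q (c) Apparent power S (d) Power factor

Step 1 — Angular frequency: ω = 2π·f = 2π·38.6 = 242.5 rad/s.
Step 2 — Component impedances:
  R: Z = R = 66.5 Ω
  C: Z = 1/(jωC) = -j/(ω·C) = 0 - j116.1 Ω
Step 3 — Series combination: Z_total = R + C = 66.5 - j116.1 Ω = 133.8∠-60.2° Ω.
Step 4 — Source phasor: V = 29.1∠-166.4° V = -28.28 - j6.843 V.
Step 5 — Current: I = V / Z = -0.06064 - j0.2088 A = 0.2174∠-106.2° A.
Step 6 — Complex power: S = V·I* = 3.144 - j5.491 VA.
Step 7 — Real power: P = Re(S) = 3.144 W.
Step 8 — Reactive power: Q = Im(S) = -5.491 VAR.
Step 9 — Apparent power: |S| = 6.327 VA.
Step 10 — Power factor: PF = P/|S| = 0.4969 (leading).

(a) P = 3.144 W  (b) Q = -5.491 VAR  (c) S = 6.327 VA  (d) PF = 0.4969 (leading)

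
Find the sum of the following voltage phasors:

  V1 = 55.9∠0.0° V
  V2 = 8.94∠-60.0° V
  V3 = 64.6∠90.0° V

Step 1 — Convert each phasor to rectangular form:
  V1 = 55.9·(cos(0.0°) + j·sin(0.0°)) = 55.9 V
  V2 = 8.94·(cos(-60.0°) + j·sin(-60.0°)) = 4.47 - j7.742 V
  V3 = 64.6·(cos(90.0°) + j·sin(90.0°)) = 0 + j64.6 V
Step 2 — Sum components: V_total = 60.37 + j56.86 V.
Step 3 — Convert to polar: |V_total| = 82.93 V, ∠V_total = 43.3°.

V_total = 82.93∠43.3° V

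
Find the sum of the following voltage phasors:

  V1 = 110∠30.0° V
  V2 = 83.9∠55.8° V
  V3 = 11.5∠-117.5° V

Step 1 — Convert each phasor to rectangular form:
  V1 = 110·(cos(30.0°) + j·sin(30.0°)) = 95.26 + j55 V
  V2 = 83.9·(cos(55.8°) + j·sin(55.8°)) = 47.16 + j69.39 V
  V3 = 11.5·(cos(-117.5°) + j·sin(-117.5°)) = -5.31 - j10.2 V
Step 2 — Sum components: V_total = 137.1 + j114.2 V.
Step 3 — Convert to polar: |V_total| = 178.4 V, ∠V_total = 39.8°.

V_total = 178.4∠39.8° V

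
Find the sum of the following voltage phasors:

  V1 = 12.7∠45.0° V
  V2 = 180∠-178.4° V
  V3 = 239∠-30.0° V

Step 1 — Convert each phasor to rectangular form:
  V1 = 12.7·(cos(45.0°) + j·sin(45.0°)) = 8.98 + j8.98 V
  V2 = 180·(cos(-178.4°) + j·sin(-178.4°)) = -179.9 - j5.026 V
  V3 = 239·(cos(-30.0°) + j·sin(-30.0°)) = 207 - j119.5 V
Step 2 — Sum components: V_total = 36.03 - j115.5 V.
Step 3 — Convert to polar: |V_total| = 121 V, ∠V_total = -72.7°.

V_total = 121∠-72.7° V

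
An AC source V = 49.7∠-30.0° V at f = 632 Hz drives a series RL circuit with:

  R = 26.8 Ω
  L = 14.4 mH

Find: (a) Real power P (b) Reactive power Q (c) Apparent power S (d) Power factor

Step 1 — Angular frequency: ω = 2π·f = 2π·632 = 3971 rad/s.
Step 2 — Component impedances:
  R: Z = R = 26.8 Ω
  L: Z = jωL = j·3971·0.0144 = 0 + j57.18 Ω
Step 3 — Series combination: Z_total = R + L = 26.8 + j57.18 Ω = 63.15∠64.9° Ω.
Step 4 — Source phasor: V = 49.7∠-30.0° V = 43.04 - j24.85 V.
Step 5 — Current: I = V / Z = -0.06707 - j0.7841 A = 0.787∠-94.9° A.
Step 6 — Complex power: S = V·I* = 16.6 + j35.42 VA.
Step 7 — Real power: P = Re(S) = 16.6 W.
Step 8 — Reactive power: Q = Im(S) = 35.42 VAR.
Step 9 — Apparent power: |S| = 39.11 VA.
Step 10 — Power factor: PF = P/|S| = 0.4244 (lagging).

(a) P = 16.6 W  (b) Q = 35.42 VAR  (c) S = 39.11 VA  (d) PF = 0.4244 (lagging)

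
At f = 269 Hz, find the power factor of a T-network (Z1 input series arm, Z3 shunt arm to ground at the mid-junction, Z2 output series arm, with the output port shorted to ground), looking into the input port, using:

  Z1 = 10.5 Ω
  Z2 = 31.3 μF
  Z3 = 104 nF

Step 1 — Angular frequency: ω = 2π·f = 2π·269 = 1690 rad/s.
Step 2 — Component impedances:
  Z1: Z = R = 10.5 Ω
  Z2: Z = 1/(jωC) = -j/(ω·C) = 0 - j18.9 Ω
  Z3: Z = 1/(jωC) = -j/(ω·C) = 0 - j5689 Ω
Step 3 — With the output port shorted to ground, the output series arm Z2 runs from the junction to ground; the shunt arm Z3 also runs from the junction to ground. They appear in parallel: Z3 || Z2 = 0 - j18.84 Ω.
Step 4 — Series with input arm Z1: Z_in = Z1 + (Z3 || Z2) = 10.5 - j18.84 Ω = 21.57∠-60.9° Ω.
Step 5 — Power factor: PF = cos(φ) = Re(Z)/|Z| = 10.5/21.57 = 0.4868.
Step 6 — Type: Im(Z) = -18.84 ⇒ leading (phase φ = -60.9°).

PF = 0.4868 (leading, φ = -60.9°)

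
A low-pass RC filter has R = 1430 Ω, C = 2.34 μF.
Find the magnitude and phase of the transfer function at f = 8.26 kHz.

Step 1 — Angular frequency: ω = 2π·8260 = 5.19e+04 rad/s.
Step 2 — Transfer function: H(jω) = 1/(1 + jωRC).
Step 3 — Denominator: 1 + jωRC = 1 + j·5.19e+04·1430·2.34e-06 = 1 + j173.7.
Step 4 — H = 3.316e-05 - j0.005758.
Step 5 — Magnitude: |H| = 0.005758 (-44.8 dB); phase: φ = -89.7°.

|H| = 0.005758 (-44.8 dB), φ = -89.7°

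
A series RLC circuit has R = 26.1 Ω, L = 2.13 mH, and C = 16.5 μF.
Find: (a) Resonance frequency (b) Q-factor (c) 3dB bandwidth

Step 1 — Resonance: ω₀ = 1/√(LC) = 1/√(0.00213·1.65e-05) = 5334 rad/s.
Step 2 — f₀ = ω₀/(2π) = 849 Hz.
Step 3 — Series Q: Q = ω₀L/R = 5334·0.00213/26.1 = 0.4353.
Step 4 — Bandwidth: Δω = ω₀/Q = 1.225e+04 rad/s; BW = Δω/(2π) = 1950 Hz.

(a) f₀ = 849 Hz  (b) Q = 0.4353  (c) BW = 1950 Hz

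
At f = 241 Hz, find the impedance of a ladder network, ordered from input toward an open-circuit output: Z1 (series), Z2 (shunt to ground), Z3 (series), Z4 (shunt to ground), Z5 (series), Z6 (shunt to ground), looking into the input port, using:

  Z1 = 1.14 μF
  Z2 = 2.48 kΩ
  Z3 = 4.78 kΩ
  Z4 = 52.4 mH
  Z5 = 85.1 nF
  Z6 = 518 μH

Step 1 — Angular frequency: ω = 2π·f = 2π·241 = 1514 rad/s.
Step 2 — Component impedances:
  Z1: Z = 1/(jωC) = -j/(ω·C) = 0 - j579.3 Ω
  Z2: Z = R = 2480 Ω
  Z3: Z = R = 4780 Ω
  Z4: Z = jωL = j·1514·0.0524 = 0 + j79.35 Ω
  Z5: Z = 1/(jωC) = -j/(ω·C) = 0 - j7760 Ω
  Z6: Z = jωL = j·1514·0.000518 = 0 + j0.7844 Ω
Step 3 — Ladder network (open output): work backward from the far end, alternating series and parallel combinations. Z_in = 1633 - j569.9 Ω = 1730∠-19.2° Ω.

Z = 1633 - j569.9 Ω = 1730∠-19.2° Ω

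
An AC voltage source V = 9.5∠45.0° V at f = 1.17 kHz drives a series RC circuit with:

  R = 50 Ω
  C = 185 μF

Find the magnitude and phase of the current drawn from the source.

Step 1 — Angular frequency: ω = 2π·f = 2π·1170 = 7351 rad/s.
Step 2 — Component impedances:
  R: Z = R = 50 Ω
  C: Z = 1/(jωC) = -j/(ω·C) = 0 - j0.7353 Ω
Step 3 — Series combination: Z_total = R + C = 50 - j0.7353 Ω = 50.01∠-0.8° Ω.
Step 4 — Source phasor: V = 9.5∠45.0° V = 6.718 + j6.718 V.
Step 5 — Ohm's law: I = V / Z_total = (6.718 + j6.718) / (50 - j0.7353) = 0.1323 + j0.1363 A.
Step 6 — Convert to polar: |I| = 0.19 A, ∠I = 45.8°.

I = 0.19∠45.8° A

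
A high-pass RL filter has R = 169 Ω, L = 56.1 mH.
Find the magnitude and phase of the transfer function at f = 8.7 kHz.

Step 1 — Angular frequency: ω = 2π·8700 = 5.466e+04 rad/s.
Step 2 — Transfer function: H(jω) = jωL/(R + jωL).
Step 3 — Numerator jωL = j·3067; denominator R + jωL = 169 + j3067.
Step 4 — H = 0.997 + j0.05494.
Step 5 — Magnitude: |H| = 0.9985 (-0.0 dB); phase: φ = 3.2°.

|H| = 0.9985 (-0.0 dB), φ = 3.2°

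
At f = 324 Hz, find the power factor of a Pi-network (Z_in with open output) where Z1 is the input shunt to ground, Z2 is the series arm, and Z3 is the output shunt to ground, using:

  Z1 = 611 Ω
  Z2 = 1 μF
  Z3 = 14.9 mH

Step 1 — Angular frequency: ω = 2π·f = 2π·324 = 2036 rad/s.
Step 2 — Component impedances:
  Z1: Z = R = 611 Ω
  Z2: Z = 1/(jωC) = -j/(ω·C) = 0 - j491.2 Ω
  Z3: Z = jωL = j·2036·0.0149 = 0 + j30.33 Ω
Step 3 — With open output, the series arm Z2 and the output shunt Z3 appear in series to ground: Z2 + Z3 = 0 - j460.9 Ω.
Step 4 — Parallel with input shunt Z1: Z_in = Z1 || (Z2 + Z3) = 221.6 - j293.7 Ω = 367.9∠-53.0° Ω.
Step 5 — Power factor: PF = cos(φ) = Re(Z)/|Z| = 221.58/367.95 = 0.6022.
Step 6 — Type: Im(Z) = -293.7 ⇒ leading (phase φ = -53.0°).

PF = 0.6022 (leading, φ = -53.0°)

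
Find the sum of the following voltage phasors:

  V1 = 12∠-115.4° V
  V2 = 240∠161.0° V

Step 1 — Convert each phasor to rectangular form:
  V1 = 12·(cos(-115.4°) + j·sin(-115.4°)) = -5.147 - j10.84 V
  V2 = 240·(cos(161.0°) + j·sin(161.0°)) = -226.9 + j78.14 V
Step 2 — Sum components: V_total = -232.1 + j67.3 V.
Step 3 — Convert to polar: |V_total| = 241.6 V, ∠V_total = 163.8°.

V_total = 241.6∠163.8° V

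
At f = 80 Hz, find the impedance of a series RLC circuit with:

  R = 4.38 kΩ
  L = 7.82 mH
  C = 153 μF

Step 1 — Angular frequency: ω = 2π·f = 2π·80 = 502.7 rad/s.
Step 2 — Component impedances:
  R: Z = R = 4380 Ω
  L: Z = jωL = j·502.7·0.00782 = 0 + j3.931 Ω
  C: Z = 1/(jωC) = -j/(ω·C) = 0 - j13 Ω
Step 3 — Series combination: Z_total = R + L + C = 4380 - j9.072 Ω = 4380∠-0.1° Ω.

Z = 4380 - j9.072 Ω = 4380∠-0.1° Ω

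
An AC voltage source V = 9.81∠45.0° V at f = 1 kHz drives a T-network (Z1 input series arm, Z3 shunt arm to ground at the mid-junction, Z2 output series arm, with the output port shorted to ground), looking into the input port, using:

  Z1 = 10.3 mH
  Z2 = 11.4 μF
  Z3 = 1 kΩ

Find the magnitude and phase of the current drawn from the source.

Step 1 — Angular frequency: ω = 2π·f = 2π·1000 = 6283 rad/s.
Step 2 — Component impedances:
  Z1: Z = jωL = j·6283·0.0103 = 0 + j64.72 Ω
  Z2: Z = 1/(jωC) = -j/(ω·C) = 0 - j13.96 Ω
  Z3: Z = R = 1000 Ω
Step 3 — With the output port shorted to ground, the output series arm Z2 runs from the junction to ground; the shunt arm Z3 also runs from the junction to ground. They appear in parallel: Z3 || Z2 = 0.1949 - j13.96 Ω.
Step 4 — Series with input arm Z1: Z_in = Z1 + (Z3 || Z2) = 0.1949 + j50.76 Ω = 50.76∠89.8° Ω.
Step 5 — Source phasor: V = 9.81∠45.0° V = 6.937 + j6.937 V.
Step 6 — Ohm's law: I = V / Z_total = (6.937 + j6.937) / (0.1949 + j50.76) = 0.1372 - j0.1361 A.
Step 7 — Convert to polar: |I| = 0.1933 A, ∠I = -44.8°.

I = 0.1933∠-44.8° A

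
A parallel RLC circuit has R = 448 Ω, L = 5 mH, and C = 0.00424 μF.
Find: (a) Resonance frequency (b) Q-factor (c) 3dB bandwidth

Step 1 — Resonance: ω₀ = 1/√(LC) = 1/√(0.005·4.24e-09) = 2.172e+05 rad/s.
Step 2 — f₀ = ω₀/(2π) = 3.457e+04 Hz.
Step 3 — Parallel Q: Q = R/(ω₀L) = 448/(2.172e+05·0.005) = 0.4125.
Step 4 — Bandwidth: Δω = ω₀/Q = 5.264e+05 rad/s; BW = Δω/(2π) = 8.379e+04 Hz.

(a) f₀ = 3.457e+04 Hz  (b) Q = 0.4125  (c) BW = 8.379e+04 Hz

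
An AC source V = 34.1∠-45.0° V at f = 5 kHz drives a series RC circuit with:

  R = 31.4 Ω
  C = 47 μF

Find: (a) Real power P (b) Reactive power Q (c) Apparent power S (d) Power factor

Step 1 — Angular frequency: ω = 2π·f = 2π·5000 = 3.142e+04 rad/s.
Step 2 — Component impedances:
  R: Z = R = 31.4 Ω
  C: Z = 1/(jωC) = -j/(ω·C) = 0 - j0.6773 Ω
Step 3 — Series combination: Z_total = R + C = 31.4 - j0.6773 Ω = 31.41∠-1.2° Ω.
Step 4 — Source phasor: V = 34.1∠-45.0° V = 24.11 - j24.11 V.
Step 5 — Current: I = V / Z = 0.7841 - j0.751 A = 1.086∠-43.8° A.
Step 6 — Complex power: S = V·I* = 37.01 - j0.7984 VA.
Step 7 — Real power: P = Re(S) = 37.01 W.
Step 8 — Reactive power: Q = Im(S) = -0.7984 VAR.
Step 9 — Apparent power: |S| = 37.02 VA.
Step 10 — Power factor: PF = P/|S| = 0.9998 (leading).

(a) P = 37.01 W  (b) Q = -0.7984 VAR  (c) S = 37.02 VA  (d) PF = 0.9998 (leading)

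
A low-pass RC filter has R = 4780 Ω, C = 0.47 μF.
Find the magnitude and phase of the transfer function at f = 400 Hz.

Step 1 — Angular frequency: ω = 2π·400 = 2513 rad/s.
Step 2 — Transfer function: H(jω) = 1/(1 + jωRC).
Step 3 — Denominator: 1 + jωRC = 1 + j·2513·4780·4.7e-07 = 1 + j5.646.
Step 4 — H = 0.03041 - j0.1717.
Step 5 — Magnitude: |H| = 0.1744 (-15.2 dB); phase: φ = -80.0°.

|H| = 0.1744 (-15.2 dB), φ = -80.0°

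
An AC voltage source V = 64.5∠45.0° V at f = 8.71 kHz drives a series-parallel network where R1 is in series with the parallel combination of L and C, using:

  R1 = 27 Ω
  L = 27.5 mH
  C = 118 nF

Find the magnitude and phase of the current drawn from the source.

Step 1 — Angular frequency: ω = 2π·f = 2π·8710 = 5.473e+04 rad/s.
Step 2 — Component impedances:
  R1: Z = R = 27 Ω
  L: Z = jωL = j·5.473e+04·0.0275 = 0 + j1505 Ω
  C: Z = 1/(jωC) = -j/(ω·C) = 0 - j154.9 Ω
Step 3 — Parallel branch: L || C = 1/(1/L + 1/C) = 0 - j172.6 Ω.
Step 4 — Series with R1: Z_total = R1 + (L || C) = 27 - j172.6 Ω = 174.7∠-81.1° Ω.
Step 5 — Source phasor: V = 64.5∠45.0° V = 45.61 + j45.61 V.
Step 6 — Ohm's law: I = V / Z_total = (45.61 + j45.61) / (27 - j172.6) = -0.2176 + j0.2983 A.
Step 7 — Convert to polar: |I| = 0.3692 A, ∠I = 126.1°.

I = 0.3692∠126.1° A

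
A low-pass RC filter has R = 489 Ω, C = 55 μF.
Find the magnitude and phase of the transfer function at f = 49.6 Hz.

Step 1 — Angular frequency: ω = 2π·49.6 = 311.6 rad/s.
Step 2 — Transfer function: H(jω) = 1/(1 + jωRC).
Step 3 — Denominator: 1 + jωRC = 1 + j·311.6·489·5.5e-05 = 1 + j8.382.
Step 4 — H = 0.01403 - j0.1176.
Step 5 — Magnitude: |H| = 0.1185 (-18.5 dB); phase: φ = -83.2°.

|H| = 0.1185 (-18.5 dB), φ = -83.2°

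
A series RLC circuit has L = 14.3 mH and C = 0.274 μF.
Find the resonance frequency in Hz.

Step 1 — Resonance condition Im(Z)=0 gives ω₀ = 1/√(LC).
Step 2 — ω₀ = 1/√(0.0143·2.74e-07) = 1.598e+04 rad/s.
Step 3 — f₀ = ω₀/(2π) = 2543 Hz.

f₀ = 2543 Hz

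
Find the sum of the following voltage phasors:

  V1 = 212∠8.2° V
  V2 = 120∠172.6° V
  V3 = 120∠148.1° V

Step 1 — Convert each phasor to rectangular form:
  V1 = 212·(cos(8.2°) + j·sin(8.2°)) = 209.8 + j30.24 V
  V2 = 120·(cos(172.6°) + j·sin(172.6°)) = -119 + j15.46 V
  V3 = 120·(cos(148.1°) + j·sin(148.1°)) = -101.9 + j63.41 V
Step 2 — Sum components: V_total = -11.04 + j109.1 V.
Step 3 — Convert to polar: |V_total| = 109.7 V, ∠V_total = 95.8°.

V_total = 109.7∠95.8° V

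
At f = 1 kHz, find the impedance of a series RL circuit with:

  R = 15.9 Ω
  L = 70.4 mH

Step 1 — Angular frequency: ω = 2π·f = 2π·1000 = 6283 rad/s.
Step 2 — Component impedances:
  R: Z = R = 15.9 Ω
  L: Z = jωL = j·6283·0.0704 = 0 + j442.3 Ω
Step 3 — Series combination: Z_total = R + L = 15.9 + j442.3 Ω = 442.6∠87.9° Ω.

Z = 15.9 + j442.3 Ω = 442.6∠87.9° Ω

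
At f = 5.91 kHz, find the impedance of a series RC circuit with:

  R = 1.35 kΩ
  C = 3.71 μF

Step 1 — Angular frequency: ω = 2π·f = 2π·5910 = 3.713e+04 rad/s.
Step 2 — Component impedances:
  R: Z = R = 1350 Ω
  C: Z = 1/(jωC) = -j/(ω·C) = 0 - j7.259 Ω
Step 3 — Series combination: Z_total = R + C = 1350 - j7.259 Ω = 1350∠-0.3° Ω.

Z = 1350 - j7.259 Ω = 1350∠-0.3° Ω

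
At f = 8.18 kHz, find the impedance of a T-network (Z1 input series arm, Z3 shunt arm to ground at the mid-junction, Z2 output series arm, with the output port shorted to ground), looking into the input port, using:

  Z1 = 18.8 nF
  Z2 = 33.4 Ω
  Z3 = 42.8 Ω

Step 1 — Angular frequency: ω = 2π·f = 2π·8180 = 5.14e+04 rad/s.
Step 2 — Component impedances:
  Z1: Z = 1/(jωC) = -j/(ω·C) = 0 - j1035 Ω
  Z2: Z = R = 33.4 Ω
  Z3: Z = R = 42.8 Ω
Step 3 — With the output port shorted to ground, the output series arm Z2 runs from the junction to ground; the shunt arm Z3 also runs from the junction to ground. They appear in parallel: Z3 || Z2 = 18.76 Ω.
Step 4 — Series with input arm Z1: Z_in = Z1 + (Z3 || Z2) = 18.76 - j1035 Ω = 1035∠-89.0° Ω.

Z = 18.76 - j1035 Ω = 1035∠-89.0° Ω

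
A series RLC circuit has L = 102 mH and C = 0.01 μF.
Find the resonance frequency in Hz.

Step 1 — Resonance condition Im(Z)=0 gives ω₀ = 1/√(LC).
Step 2 — ω₀ = 1/√(0.102·1e-08) = 3.131e+04 rad/s.
Step 3 — f₀ = ω₀/(2π) = 4983 Hz.

f₀ = 4983 Hz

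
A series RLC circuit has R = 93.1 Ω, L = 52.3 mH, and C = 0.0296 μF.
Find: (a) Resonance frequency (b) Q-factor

Step 1 — Resonance condition Im(Z)=0 gives ω₀ = 1/√(LC).
Step 2 — ω₀ = 1/√(0.0523·2.96e-08) = 2.542e+04 rad/s.
Step 3 — f₀ = ω₀/(2π) = 4045 Hz.
Step 4 — Series Q: Q = ω₀L/R = 2.542e+04·0.0523/93.1 = 14.28.

(a) f₀ = 4045 Hz  (b) Q = 14.28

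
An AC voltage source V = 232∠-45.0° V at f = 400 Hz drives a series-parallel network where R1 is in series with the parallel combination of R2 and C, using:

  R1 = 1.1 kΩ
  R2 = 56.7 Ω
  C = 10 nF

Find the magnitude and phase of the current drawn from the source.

Step 1 — Angular frequency: ω = 2π·f = 2π·400 = 2513 rad/s.
Step 2 — Component impedances:
  R1: Z = R = 1100 Ω
  R2: Z = R = 56.7 Ω
  C: Z = 1/(jωC) = -j/(ω·C) = 0 - j3.979e+04 Ω
Step 3 — Parallel branch: R2 || C = 1/(1/R2 + 1/C) = 56.7 - j0.0808 Ω.
Step 4 — Series with R1: Z_total = R1 + (R2 || C) = 1157 - j0.0808 Ω = 1157∠-0.0° Ω.
Step 5 — Source phasor: V = 232∠-45.0° V = 164 - j164 V.
Step 6 — Ohm's law: I = V / Z_total = (164 - j164) / (1157 - j0.0808) = 0.1418 - j0.1418 A.
Step 7 — Convert to polar: |I| = 0.2006 A, ∠I = -45.0°.

I = 0.2006∠-45.0° A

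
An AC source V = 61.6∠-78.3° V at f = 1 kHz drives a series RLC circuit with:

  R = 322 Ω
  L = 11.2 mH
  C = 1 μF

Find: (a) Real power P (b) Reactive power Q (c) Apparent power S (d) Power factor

Step 1 — Angular frequency: ω = 2π·f = 2π·1000 = 6283 rad/s.
Step 2 — Component impedances:
  R: Z = R = 322 Ω
  L: Z = jωL = j·6283·0.0112 = 0 + j70.37 Ω
  C: Z = 1/(jωC) = -j/(ω·C) = 0 - j159.2 Ω
Step 3 — Series combination: Z_total = R + L + C = 322 - j88.78 Ω = 334∠-15.4° Ω.
Step 4 — Source phasor: V = 61.6∠-78.3° V = 12.49 - j60.32 V.
Step 5 — Current: I = V / Z = 0.08406 - j0.1642 A = 0.1844∠-62.9° A.
Step 6 — Complex power: S = V·I* = 10.95 - j3.02 VA.
Step 7 — Real power: P = Re(S) = 10.95 W.
Step 8 — Reactive power: Q = Im(S) = -3.02 VAR.
Step 9 — Apparent power: |S| = 11.36 VA.
Step 10 — Power factor: PF = P/|S| = 0.964 (leading).

(a) P = 10.95 W  (b) Q = -3.02 VAR  (c) S = 11.36 VA  (d) PF = 0.964 (leading)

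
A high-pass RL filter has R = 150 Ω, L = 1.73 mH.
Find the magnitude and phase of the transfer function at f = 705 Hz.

Step 1 — Angular frequency: ω = 2π·705 = 4430 rad/s.
Step 2 — Transfer function: H(jω) = jωL/(R + jωL).
Step 3 — Numerator jωL = j·7.663; denominator R + jωL = 150 + j7.663.
Step 4 — H = 0.002603 + j0.05096.
Step 5 — Magnitude: |H| = 0.05102 (-25.8 dB); phase: φ = 87.1°.

|H| = 0.05102 (-25.8 dB), φ = 87.1°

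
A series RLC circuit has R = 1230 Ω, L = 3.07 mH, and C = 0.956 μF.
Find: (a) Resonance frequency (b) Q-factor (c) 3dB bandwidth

Step 1 — Resonance condition Im(Z)=0 gives ω₀ = 1/√(LC).
Step 2 — ω₀ = 1/√(0.00307·9.56e-07) = 1.846e+04 rad/s.
Step 3 — f₀ = ω₀/(2π) = 2938 Hz.
Step 4 — Series Q: Q = ω₀L/R = 1.846e+04·0.00307/1230 = 0.04607.
Step 5 — 3dB bandwidth: Δω = ω₀/Q = 4.007e+05 rad/s; BW = Δω/(2π) = 6.377e+04 Hz.

(a) f₀ = 2938 Hz  (b) Q = 0.04607  (c) BW = 6.377e+04 Hz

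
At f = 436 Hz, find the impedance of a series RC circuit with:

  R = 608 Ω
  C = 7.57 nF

Step 1 — Angular frequency: ω = 2π·f = 2π·436 = 2739 rad/s.
Step 2 — Component impedances:
  R: Z = R = 608 Ω
  C: Z = 1/(jωC) = -j/(ω·C) = 0 - j4.822e+04 Ω
Step 3 — Series combination: Z_total = R + C = 608 - j4.822e+04 Ω = 4.823e+04∠-89.3° Ω.

Z = 608 - j4.822e+04 Ω = 4.823e+04∠-89.3° Ω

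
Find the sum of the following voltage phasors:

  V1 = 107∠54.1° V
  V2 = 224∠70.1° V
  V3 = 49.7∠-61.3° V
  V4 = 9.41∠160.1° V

Step 1 — Convert each phasor to rectangular form:
  V1 = 107·(cos(54.1°) + j·sin(54.1°)) = 62.74 + j86.67 V
  V2 = 224·(cos(70.1°) + j·sin(70.1°)) = 76.25 + j210.6 V
  V3 = 49.7·(cos(-61.3°) + j·sin(-61.3°)) = 23.87 - j43.59 V
  V4 = 9.41·(cos(160.1°) + j·sin(160.1°)) = -8.848 + j3.203 V
Step 2 — Sum components: V_total = 154 + j256.9 V.
Step 3 — Convert to polar: |V_total| = 299.5 V, ∠V_total = 59.1°.

V_total = 299.5∠59.1° V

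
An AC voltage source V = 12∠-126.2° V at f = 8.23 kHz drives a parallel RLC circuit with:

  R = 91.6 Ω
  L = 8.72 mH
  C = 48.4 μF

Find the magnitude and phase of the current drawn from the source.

Step 1 — Angular frequency: ω = 2π·f = 2π·8230 = 5.171e+04 rad/s.
Step 2 — Component impedances:
  R: Z = R = 91.6 Ω
  L: Z = jωL = j·5.171e+04·0.00872 = 0 + j450.9 Ω
  C: Z = 1/(jωC) = -j/(ω·C) = 0 - j0.3996 Ω
Step 3 — Parallel combination: 1/Z_total = 1/R + 1/L + 1/C; Z_total = 0.001746 - j0.3999 Ω = 0.3999∠-89.7° Ω.
Step 4 — Source phasor: V = 12∠-126.2° V = -7.087 - j9.684 V.
Step 5 — Ohm's law: I = V / Z_total = (-7.087 - j9.684) / (0.001746 - j0.3999) = 24.14 - j17.83 A.
Step 6 — Convert to polar: |I| = 30.01 A, ∠I = -36.5°.

I = 30.01∠-36.5° A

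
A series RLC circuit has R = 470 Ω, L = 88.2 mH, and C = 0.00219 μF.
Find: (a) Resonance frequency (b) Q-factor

Step 1 — Resonance condition Im(Z)=0 gives ω₀ = 1/√(LC).
Step 2 — ω₀ = 1/√(0.0882·2.19e-09) = 7.195e+04 rad/s.
Step 3 — f₀ = ω₀/(2π) = 1.145e+04 Hz.
Step 4 — Series Q: Q = ω₀L/R = 7.195e+04·0.0882/470 = 13.5.

(a) f₀ = 1.145e+04 Hz  (b) Q = 13.5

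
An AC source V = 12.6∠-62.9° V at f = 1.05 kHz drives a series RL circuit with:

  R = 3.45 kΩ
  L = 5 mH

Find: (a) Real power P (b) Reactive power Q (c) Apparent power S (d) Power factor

Step 1 — Angular frequency: ω = 2π·f = 2π·1050 = 6597 rad/s.
Step 2 — Component impedances:
  R: Z = R = 3450 Ω
  L: Z = jωL = j·6597·0.005 = 0 + j32.99 Ω
Step 3 — Series combination: Z_total = R + L = 3450 + j32.99 Ω = 3450∠0.5° Ω.
Step 4 — Source phasor: V = 12.6∠-62.9° V = 5.74 - j11.22 V.
Step 5 — Current: I = V / Z = 0.001632 - j0.003267 A = 0.003652∠-63.4° A.
Step 6 — Complex power: S = V·I* = 0.04601 + j0.0004399 VA.
Step 7 — Real power: P = Re(S) = 0.04601 W.
Step 8 — Reactive power: Q = Im(S) = 0.0004399 VAR.
Step 9 — Apparent power: |S| = 0.04602 VA.
Step 10 — Power factor: PF = P/|S| = 1 (lagging).

(a) P = 0.04601 W  (b) Q = 0.0004399 VAR  (c) S = 0.04602 VA  (d) PF = 1 (lagging)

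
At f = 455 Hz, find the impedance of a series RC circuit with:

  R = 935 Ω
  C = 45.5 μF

Step 1 — Angular frequency: ω = 2π·f = 2π·455 = 2859 rad/s.
Step 2 — Component impedances:
  R: Z = R = 935 Ω
  C: Z = 1/(jωC) = -j/(ω·C) = 0 - j7.688 Ω
Step 3 — Series combination: Z_total = R + C = 935 - j7.688 Ω = 935∠-0.5° Ω.

Z = 935 - j7.688 Ω = 935∠-0.5° Ω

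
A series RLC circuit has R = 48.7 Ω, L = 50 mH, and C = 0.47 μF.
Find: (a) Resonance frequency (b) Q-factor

Step 1 — Resonance condition Im(Z)=0 gives ω₀ = 1/√(LC).
Step 2 — ω₀ = 1/√(0.05·4.7e-07) = 6523 rad/s.
Step 3 — f₀ = ω₀/(2π) = 1038 Hz.
Step 4 — Series Q: Q = ω₀L/R = 6523·0.05/48.7 = 6.697.

(a) f₀ = 1038 Hz  (b) Q = 6.697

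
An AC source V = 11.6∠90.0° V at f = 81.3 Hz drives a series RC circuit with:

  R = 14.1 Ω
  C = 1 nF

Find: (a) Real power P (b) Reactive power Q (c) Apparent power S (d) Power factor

Step 1 — Angular frequency: ω = 2π·f = 2π·81.3 = 510.8 rad/s.
Step 2 — Component impedances:
  R: Z = R = 14.1 Ω
  C: Z = 1/(jωC) = -j/(ω·C) = 0 - j1.958e+06 Ω
Step 3 — Series combination: Z_total = R + C = 14.1 - j1.958e+06 Ω = 1.958e+06∠-90.0° Ω.
Step 4 — Source phasor: V = 11.6∠90.0° V = 0 + j11.6 V.
Step 5 — Current: I = V / Z = -5.926e-06 + j4.268e-11 A = 5.926e-06∠180.0° A.
Step 6 — Complex power: S = V·I* = 4.951e-10 - j6.874e-05 VA.
Step 7 — Real power: P = Re(S) = 4.951e-10 W.
Step 8 — Reactive power: Q = Im(S) = -6.874e-05 VAR.
Step 9 — Apparent power: |S| = 6.874e-05 VA.
Step 10 — Power factor: PF = P/|S| = 7.203e-06 (leading).

(a) P = 4.951e-10 W  (b) Q = -6.874e-05 VAR  (c) S = 6.874e-05 VA  (d) PF = 7.203e-06 (leading)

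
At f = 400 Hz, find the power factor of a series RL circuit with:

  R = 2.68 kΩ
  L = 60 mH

Step 1 — Angular frequency: ω = 2π·f = 2π·400 = 2513 rad/s.
Step 2 — Component impedances:
  R: Z = R = 2680 Ω
  L: Z = jωL = j·2513·0.06 = 0 + j150.8 Ω
Step 3 — Series combination: Z_total = R + L = 2680 + j150.8 Ω = 2684∠3.2° Ω.
Step 4 — Power factor: PF = cos(φ) = Re(Z)/|Z| = 2680/2684.2 = 0.9984.
Step 5 — Type: Im(Z) = 150.8 ⇒ lagging (phase φ = 3.2°).

PF = 0.9984 (lagging, φ = 3.2°)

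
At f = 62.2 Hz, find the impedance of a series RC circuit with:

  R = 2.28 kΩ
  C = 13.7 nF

Step 1 — Angular frequency: ω = 2π·f = 2π·62.2 = 390.8 rad/s.
Step 2 — Component impedances:
  R: Z = R = 2280 Ω
  C: Z = 1/(jωC) = -j/(ω·C) = 0 - j1.868e+05 Ω
Step 3 — Series combination: Z_total = R + C = 2280 - j1.868e+05 Ω = 1.868e+05∠-89.3° Ω.

Z = 2280 - j1.868e+05 Ω = 1.868e+05∠-89.3° Ω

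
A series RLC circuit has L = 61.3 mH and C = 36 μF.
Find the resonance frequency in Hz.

Step 1 — Resonance condition Im(Z)=0 gives ω₀ = 1/√(LC).
Step 2 — ω₀ = 1/√(0.0613·3.6e-05) = 673.2 rad/s.
Step 3 — f₀ = ω₀/(2π) = 107.1 Hz.

f₀ = 107.1 Hz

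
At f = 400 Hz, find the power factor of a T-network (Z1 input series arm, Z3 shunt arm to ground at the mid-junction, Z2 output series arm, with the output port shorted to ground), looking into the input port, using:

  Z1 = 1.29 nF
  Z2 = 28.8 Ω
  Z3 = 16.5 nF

Step 1 — Angular frequency: ω = 2π·f = 2π·400 = 2513 rad/s.
Step 2 — Component impedances:
  Z1: Z = 1/(jωC) = -j/(ω·C) = 0 - j3.084e+05 Ω
  Z2: Z = R = 28.8 Ω
  Z3: Z = 1/(jωC) = -j/(ω·C) = 0 - j2.411e+04 Ω
Step 3 — With the output port shorted to ground, the output series arm Z2 runs from the junction to ground; the shunt arm Z3 also runs from the junction to ground. They appear in parallel: Z3 || Z2 = 28.8 - j0.0344 Ω.
Step 4 — Series with input arm Z1: Z_in = Z1 + (Z3 || Z2) = 28.8 - j3.084e+05 Ω = 3.084e+05∠-90.0° Ω.
Step 5 — Power factor: PF = cos(φ) = Re(Z)/|Z| = 28.8/3.0844e+05 = 9.337e-05.
Step 6 — Type: Im(Z) = -3.084e+05 ⇒ leading (phase φ = -90.0°).

PF = 9.337e-05 (leading, φ = -90.0°)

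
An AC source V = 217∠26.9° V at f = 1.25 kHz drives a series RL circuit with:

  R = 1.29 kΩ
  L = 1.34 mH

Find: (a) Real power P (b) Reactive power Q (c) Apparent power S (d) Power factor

Step 1 — Angular frequency: ω = 2π·f = 2π·1250 = 7854 rad/s.
Step 2 — Component impedances:
  R: Z = R = 1290 Ω
  L: Z = jωL = j·7854·0.00134 = 0 + j10.52 Ω
Step 3 — Series combination: Z_total = R + L = 1290 + j10.52 Ω = 1290∠0.5° Ω.
Step 4 — Source phasor: V = 217∠26.9° V = 193.5 + j98.18 V.
Step 5 — Current: I = V / Z = 0.1506 + j0.07488 A = 0.1682∠26.4° A.
Step 6 — Complex power: S = V·I* = 36.5 + j0.2978 VA.
Step 7 — Real power: P = Re(S) = 36.5 W.
Step 8 — Reactive power: Q = Im(S) = 0.2978 VAR.
Step 9 — Apparent power: |S| = 36.5 VA.
Step 10 — Power factor: PF = P/|S| = 1 (lagging).

(a) P = 36.5 W  (b) Q = 0.2978 VAR  (c) S = 36.5 VA  (d) PF = 1 (lagging)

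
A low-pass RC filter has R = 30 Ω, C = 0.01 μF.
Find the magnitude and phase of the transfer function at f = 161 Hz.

Step 1 — Angular frequency: ω = 2π·161 = 1012 rad/s.
Step 2 — Transfer function: H(jω) = 1/(1 + jωRC).
Step 3 — Denominator: 1 + jωRC = 1 + j·1012·30·1e-08 = 1 + j0.0003035.
Step 4 — H = 1 - j0.0003035.
Step 5 — Magnitude: |H| = 1 (-0.0 dB); phase: φ = -0.0°.

|H| = 1 (-0.0 dB), φ = -0.0°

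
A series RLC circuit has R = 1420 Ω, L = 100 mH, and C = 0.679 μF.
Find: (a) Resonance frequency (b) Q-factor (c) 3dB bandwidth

Step 1 — Resonance: ω₀ = 1/√(LC) = 1/√(0.1·6.79e-07) = 3838 rad/s.
Step 2 — f₀ = ω₀/(2π) = 610.8 Hz.
Step 3 — Series Q: Q = ω₀L/R = 3838·0.1/1420 = 0.2703.
Step 4 — Bandwidth: Δω = ω₀/Q = 1.42e+04 rad/s; BW = Δω/(2π) = 2260 Hz.

(a) f₀ = 610.8 Hz  (b) Q = 0.2703  (c) BW = 2260 Hz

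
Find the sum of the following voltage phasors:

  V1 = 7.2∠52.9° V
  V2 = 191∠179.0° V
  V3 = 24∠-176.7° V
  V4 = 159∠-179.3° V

Step 1 — Convert each phasor to rectangular form:
  V1 = 7.2·(cos(52.9°) + j·sin(52.9°)) = 4.343 + j5.743 V
  V2 = 191·(cos(179.0°) + j·sin(179.0°)) = -191 + j3.333 V
  V3 = 24·(cos(-176.7°) + j·sin(-176.7°)) = -23.96 - j1.382 V
  V4 = 159·(cos(-179.3°) + j·sin(-179.3°)) = -159 - j1.943 V
Step 2 — Sum components: V_total = -369.6 + j5.752 V.
Step 3 — Convert to polar: |V_total| = 369.6 V, ∠V_total = 179.1°.

V_total = 369.6∠179.1° V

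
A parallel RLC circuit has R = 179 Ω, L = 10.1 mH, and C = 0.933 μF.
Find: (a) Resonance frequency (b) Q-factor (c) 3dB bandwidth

Step 1 — Resonance: ω₀ = 1/√(LC) = 1/√(0.0101·9.33e-07) = 1.03e+04 rad/s.
Step 2 — f₀ = ω₀/(2π) = 1640 Hz.
Step 3 — Parallel Q: Q = R/(ω₀L) = 179/(1.03e+04·0.0101) = 1.72.
Step 4 — Bandwidth: Δω = ω₀/Q = 5988 rad/s; BW = Δω/(2π) = 953 Hz.

(a) f₀ = 1640 Hz  (b) Q = 1.72  (c) BW = 953 Hz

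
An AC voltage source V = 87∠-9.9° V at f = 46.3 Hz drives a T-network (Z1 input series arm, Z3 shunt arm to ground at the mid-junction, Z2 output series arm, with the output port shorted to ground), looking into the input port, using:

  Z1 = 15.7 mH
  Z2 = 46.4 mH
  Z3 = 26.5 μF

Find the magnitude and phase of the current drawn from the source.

Step 1 — Angular frequency: ω = 2π·f = 2π·46.3 = 290.9 rad/s.
Step 2 — Component impedances:
  Z1: Z = jωL = j·290.9·0.0157 = 0 + j4.567 Ω
  Z2: Z = jωL = j·290.9·0.0464 = 0 + j13.5 Ω
  Z3: Z = 1/(jωC) = -j/(ω·C) = 0 - j129.7 Ω
Step 3 — With the output port shorted to ground, the output series arm Z2 runs from the junction to ground; the shunt arm Z3 also runs from the junction to ground. They appear in parallel: Z3 || Z2 = 0 + j15.07 Ω.
Step 4 — Series with input arm Z1: Z_in = Z1 + (Z3 || Z2) = 0 + j19.63 Ω = 19.63∠90.0° Ω.
Step 5 — Source phasor: V = 87∠-9.9° V = 85.7 - j14.96 V.
Step 6 — Ohm's law: I = V / Z_total = (85.7 - j14.96) / (0 + j19.63) = -0.7619 - j4.365 A.
Step 7 — Convert to polar: |I| = 4.431 A, ∠I = -99.9°.

I = 4.431∠-99.9° A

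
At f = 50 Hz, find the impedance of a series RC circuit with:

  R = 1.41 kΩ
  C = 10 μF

Step 1 — Angular frequency: ω = 2π·f = 2π·50 = 314.2 rad/s.
Step 2 — Component impedances:
  R: Z = R = 1410 Ω
  C: Z = 1/(jωC) = -j/(ω·C) = 0 - j318.3 Ω
Step 3 — Series combination: Z_total = R + C = 1410 - j318.3 Ω = 1445∠-12.7° Ω.

Z = 1410 - j318.3 Ω = 1445∠-12.7° Ω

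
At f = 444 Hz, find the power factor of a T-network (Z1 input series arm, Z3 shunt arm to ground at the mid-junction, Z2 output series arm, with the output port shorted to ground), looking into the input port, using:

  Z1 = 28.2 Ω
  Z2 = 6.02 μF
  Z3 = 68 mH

Step 1 — Angular frequency: ω = 2π·f = 2π·444 = 2790 rad/s.
Step 2 — Component impedances:
  Z1: Z = R = 28.2 Ω
  Z2: Z = 1/(jωC) = -j/(ω·C) = 0 - j59.54 Ω
  Z3: Z = jωL = j·2790·0.068 = 0 + j189.7 Ω
Step 3 — With the output port shorted to ground, the output series arm Z2 runs from the junction to ground; the shunt arm Z3 also runs from the junction to ground. They appear in parallel: Z3 || Z2 = 0 - j86.78 Ω.
Step 4 — Series with input arm Z1: Z_in = Z1 + (Z3 || Z2) = 28.2 - j86.78 Ω = 91.25∠-72.0° Ω.
Step 5 — Power factor: PF = cos(φ) = Re(Z)/|Z| = 28.2/91.25 = 0.309.
Step 6 — Type: Im(Z) = -86.78 ⇒ leading (phase φ = -72.0°).

PF = 0.309 (leading, φ = -72.0°)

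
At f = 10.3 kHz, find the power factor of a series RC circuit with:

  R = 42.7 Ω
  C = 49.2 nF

Step 1 — Angular frequency: ω = 2π·f = 2π·1.03e+04 = 6.472e+04 rad/s.
Step 2 — Component impedances:
  R: Z = R = 42.7 Ω
  C: Z = 1/(jωC) = -j/(ω·C) = 0 - j314.1 Ω
Step 3 — Series combination: Z_total = R + C = 42.7 - j314.1 Ω = 317∠-82.3° Ω.
Step 4 — Power factor: PF = cos(φ) = Re(Z)/|Z| = 42.7/317 = 0.1347.
Step 5 — Type: Im(Z) = -314.1 ⇒ leading (phase φ = -82.3°).

PF = 0.1347 (leading, φ = -82.3°)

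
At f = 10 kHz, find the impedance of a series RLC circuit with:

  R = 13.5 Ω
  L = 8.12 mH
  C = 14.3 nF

Step 1 — Angular frequency: ω = 2π·f = 2π·1e+04 = 6.283e+04 rad/s.
Step 2 — Component impedances:
  R: Z = R = 13.5 Ω
  L: Z = jωL = j·6.283e+04·0.00812 = 0 + j510.2 Ω
  C: Z = 1/(jωC) = -j/(ω·C) = 0 - j1113 Ω
Step 3 — Series combination: Z_total = R + L + C = 13.5 - j602.8 Ω = 602.9∠-88.7° Ω.

Z = 13.5 - j602.8 Ω = 602.9∠-88.7° Ω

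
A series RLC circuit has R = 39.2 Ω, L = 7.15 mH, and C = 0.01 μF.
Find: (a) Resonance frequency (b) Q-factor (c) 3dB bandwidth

Step 1 — Resonance: ω₀ = 1/√(LC) = 1/√(0.00715·1e-08) = 1.183e+05 rad/s.
Step 2 — f₀ = ω₀/(2π) = 1.882e+04 Hz.
Step 3 — Series Q: Q = ω₀L/R = 1.183e+05·0.00715/39.2 = 21.57.
Step 4 — Bandwidth: Δω = ω₀/Q = 5483 rad/s; BW = Δω/(2π) = 872.6 Hz.

(a) f₀ = 1.882e+04 Hz  (b) Q = 21.57  (c) BW = 872.6 Hz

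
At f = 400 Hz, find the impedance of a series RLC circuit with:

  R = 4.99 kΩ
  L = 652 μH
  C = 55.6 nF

Step 1 — Angular frequency: ω = 2π·f = 2π·400 = 2513 rad/s.
Step 2 — Component impedances:
  R: Z = R = 4990 Ω
  L: Z = jωL = j·2513·0.000652 = 0 + j1.639 Ω
  C: Z = 1/(jωC) = -j/(ω·C) = 0 - j7156 Ω
Step 3 — Series combination: Z_total = R + L + C = 4990 - j7155 Ω = 8723∠-55.1° Ω.

Z = 4990 - j7155 Ω = 8723∠-55.1° Ω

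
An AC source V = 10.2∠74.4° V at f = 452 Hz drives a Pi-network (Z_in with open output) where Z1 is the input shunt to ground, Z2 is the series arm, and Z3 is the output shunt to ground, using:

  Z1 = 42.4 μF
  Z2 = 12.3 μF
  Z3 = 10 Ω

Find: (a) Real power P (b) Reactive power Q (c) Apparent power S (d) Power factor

Step 1 — Angular frequency: ω = 2π·f = 2π·452 = 2840 rad/s.
Step 2 — Component impedances:
  Z1: Z = 1/(jωC) = -j/(ω·C) = 0 - j8.305 Ω
  Z2: Z = 1/(jωC) = -j/(ω·C) = 0 - j28.63 Ω
  Z3: Z = R = 10 Ω
Step 3 — With open output, the series arm Z2 and the output shunt Z3 appear in series to ground: Z2 + Z3 = 10 - j28.63 Ω.
Step 4 — Parallel with input shunt Z1: Z_in = Z1 || (Z2 + Z3) = 0.4711 - j6.565 Ω = 6.582∠-85.9° Ω.
Step 5 — Source phasor: V = 10.2∠74.4° V = 2.743 + j9.824 V.
Step 6 — Current: I = V / Z = -1.459 + j0.5225 A = 1.55∠160.3° A.
Step 7 — Complex power: S = V·I* = 1.131 - j15.77 VA.
Step 8 — Real power: P = Re(S) = 1.131 W.
Step 9 — Reactive power: Q = Im(S) = -15.77 VAR.
Step 10 — Apparent power: |S| = 15.81 VA.
Step 11 — Power factor: PF = P/|S| = 0.07158 (leading).

(a) P = 1.131 W  (b) Q = -15.77 VAR  (c) S = 15.81 VA  (d) PF = 0.07158 (leading)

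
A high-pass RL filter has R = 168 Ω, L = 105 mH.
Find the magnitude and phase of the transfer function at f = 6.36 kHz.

Step 1 — Angular frequency: ω = 2π·6360 = 3.996e+04 rad/s.
Step 2 — Transfer function: H(jω) = jωL/(R + jωL).
Step 3 — Numerator jωL = j·4196; denominator R + jωL = 168 + j4196.
Step 4 — H = 0.9984 + j0.03997.
Step 5 — Magnitude: |H| = 0.9992 (-0.0 dB); phase: φ = 2.3°.

|H| = 0.9992 (-0.0 dB), φ = 2.3°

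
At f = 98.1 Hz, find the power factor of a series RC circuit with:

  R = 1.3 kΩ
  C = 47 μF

Step 1 — Angular frequency: ω = 2π·f = 2π·98.1 = 616.4 rad/s.
Step 2 — Component impedances:
  R: Z = R = 1300 Ω
  C: Z = 1/(jωC) = -j/(ω·C) = 0 - j34.52 Ω
Step 3 — Series combination: Z_total = R + C = 1300 - j34.52 Ω = 1300∠-1.5° Ω.
Step 4 — Power factor: PF = cos(φ) = Re(Z)/|Z| = 1300/1300.5 = 0.9996.
Step 5 — Type: Im(Z) = -34.52 ⇒ leading (phase φ = -1.5°).

PF = 0.9996 (leading, φ = -1.5°)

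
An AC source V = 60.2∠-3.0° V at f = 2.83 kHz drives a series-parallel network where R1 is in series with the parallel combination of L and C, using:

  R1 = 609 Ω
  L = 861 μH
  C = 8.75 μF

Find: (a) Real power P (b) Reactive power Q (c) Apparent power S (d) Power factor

Step 1 — Angular frequency: ω = 2π·f = 2π·2830 = 1.778e+04 rad/s.
Step 2 — Component impedances:
  R1: Z = R = 609 Ω
  L: Z = jωL = j·1.778e+04·0.000861 = 0 + j15.31 Ω
  C: Z = 1/(jωC) = -j/(ω·C) = 0 - j6.427 Ω
Step 3 — Parallel branch: L || C = 1/(1/L + 1/C) = 0 - j11.08 Ω.
Step 4 — Series with R1: Z_total = R1 + (L || C) = 609 - j11.08 Ω = 609.1∠-1.0° Ω.
Step 5 — Source phasor: V = 60.2∠-3.0° V = 60.12 - j3.151 V.
Step 6 — Current: I = V / Z = 0.09878 - j0.003377 A = 0.09883∠-2.0° A.
Step 7 — Complex power: S = V·I* = 5.949 - j0.1082 VA.
Step 8 — Real power: P = Re(S) = 5.949 W.
Step 9 — Reactive power: Q = Im(S) = -0.1082 VAR.
Step 10 — Apparent power: |S| = 5.95 VA.
Step 11 — Power factor: PF = P/|S| = 0.9998 (leading).

(a) P = 5.949 W  (b) Q = -0.1082 VAR  (c) S = 5.95 VA  (d) PF = 0.9998 (leading)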